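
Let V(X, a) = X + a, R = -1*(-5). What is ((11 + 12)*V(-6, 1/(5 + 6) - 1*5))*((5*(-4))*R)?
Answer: 276000/11 ≈ 25091.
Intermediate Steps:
R = 5
((11 + 12)*V(-6, 1/(5 + 6) - 1*5))*((5*(-4))*R) = ((11 + 12)*(-6 + (1/(5 + 6) - 1*5)))*((5*(-4))*5) = (23*(-6 + (1/11 - 5)))*(-20*5) = (23*(-6 + (1/11 - 5)))*(-100) = (23*(-6 - 54/11))*(-100) = (23*(-120/11))*(-100) = -2760/11*(-100) = 276000/11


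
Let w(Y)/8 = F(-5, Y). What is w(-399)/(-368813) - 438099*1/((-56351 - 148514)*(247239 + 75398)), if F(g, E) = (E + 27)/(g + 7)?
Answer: 98513955765927/24377443558421065 ≈ 0.0040412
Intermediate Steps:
F(g, E) = (27 + E)/(7 + g)
w(Y) = 108 + 4*Y (w(Y) = 8*((27 + Y)/(7 - 5)) = 8*((27 + Y)/2) = 8*(27/2 + Y/2) = 108 + 4*Y)
w(-399)/(-368813) - 438099*1/((-56351 - 148514)*(247239 + 75398)) = (108 + 4*(-399))/(-368813) - 438099*1/((-56351 - 148514)*(247239 + 75398)) = (108 - 1596)*(-1/368813) - 438099/((-204865*322637)) = -1488*(-1/368813) - 438099/(-66097029005) = 1488/368813 - 438099*(-1/66097029005) = 1488/368813 + 438099/66097029005 = 98513955765927/24377443558421065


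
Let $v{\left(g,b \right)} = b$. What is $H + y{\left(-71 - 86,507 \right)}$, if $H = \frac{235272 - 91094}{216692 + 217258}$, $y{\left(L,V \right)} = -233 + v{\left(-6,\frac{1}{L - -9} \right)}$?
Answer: $- \frac{7471713703}{32112300} \approx -232.67$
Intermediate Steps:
$y{\left(L,V \right)} = -233 + \frac{1}{9 + L}$ ($y{\left(L,V \right)} = -233 + \frac{1}{L - -9} = -233 + \frac{1}{L + 9} = -233 + \frac{1}{9 + L}$)
$H = \frac{72089}{216975}$ ($H = \frac{144178}{433950} = 144178 \cdot \frac{1}{433950} = \frac{72089}{216975} \approx 0.33225$)
$H + y{\left(-71 - 86,507 \right)} = \frac{72089}{216975} + \frac{-2096 - 233 \left(-71 - 86\right)}{9 - 157} = \frac{72089}{216975} + \frac{-2096 - -36581}{9 - 157} = \frac{72089}{216975} + \frac{-2096 + 36581}{-148} = \frac{72089}{216975} - \frac{34485}{148} = - \frac{7471713703}{32112300}$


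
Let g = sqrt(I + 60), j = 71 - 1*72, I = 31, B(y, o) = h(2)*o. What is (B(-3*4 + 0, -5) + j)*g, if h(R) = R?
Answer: -11*sqrt(91) ≈ -104.93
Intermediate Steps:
B(y, o) = 2*o
j = -1 (j = 71 - 72 = -1)
g = sqrt(91) (g = sqrt(31 + 60) = sqrt(91) ≈ 9.5394)
(B(-3*4 + 0, -5) + j)*g = (2*(-5) - 1)*sqrt(91) = (-10 - 1)*sqrt(91) = -11*sqrt(91)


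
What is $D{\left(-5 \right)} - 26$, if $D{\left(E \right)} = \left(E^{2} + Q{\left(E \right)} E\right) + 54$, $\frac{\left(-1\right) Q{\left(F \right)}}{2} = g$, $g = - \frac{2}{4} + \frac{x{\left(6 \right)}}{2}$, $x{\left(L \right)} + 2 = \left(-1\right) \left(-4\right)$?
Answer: $58$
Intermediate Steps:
$x{\left(L \right)} = 2$ ($x{\left(L \right)} = -2 - -4 = -2 + 4 = 2$)
$g = \frac{1}{2}$ ($g = - \frac{2}{4} + \frac{2}{2} = \left(-2\right) \frac{1}{4} + 2 \cdot \frac{1}{2} = - \frac{1}{2} + 1 = \frac{1}{2} \approx 0.5$)
$Q{\left(F \right)} = -1$ ($Q{\left(F \right)} = \left(-2\right) \frac{1}{2} = -1$)
$D{\left(E \right)} = 54 + E^{2} - E$ ($D{\left(E \right)} = \left(E^{2} - E\right) + 54 = 54 + E^{2} - E$)
$D{\left(-5 \right)} - 26 = \left(54 + \left(-5\right)^{2} - -5\right) - 26 = \left(54 + 25 + 5\right) - 26 = 84 - 26 = 58$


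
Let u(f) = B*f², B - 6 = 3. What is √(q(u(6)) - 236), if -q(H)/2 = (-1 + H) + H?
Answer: 3*I*√170 ≈ 39.115*I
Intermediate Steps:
B = 9 (B = 6 + 3 = 9)
u(f) = 9*f²
q(H) = 2 - 4*H (q(H) = -2*((-1 + H) + H) = -2*(-1 + 2*H) = 2 - 4*H)
√(q(u(6)) - 236) = √((2 - 36*6²) - 236) = √((2 - 36*36) - 236) = √((2 - 4*324) - 236) = √((2 - 1296) - 236) = √(-1294 - 236) = √(-1530) = 3*I*√170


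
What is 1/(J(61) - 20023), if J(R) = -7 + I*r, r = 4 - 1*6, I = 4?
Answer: -1/20038 ≈ -4.9905e-5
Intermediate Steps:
r = -2 (r = 4 - 6 = -2)
J(R) = -15 (J(R) = -7 + 4*(-2) = -7 - 8 = -15)
1/(J(61) - 20023) = 1/(-15 - 20023) = 1/(-20038) = -1/20038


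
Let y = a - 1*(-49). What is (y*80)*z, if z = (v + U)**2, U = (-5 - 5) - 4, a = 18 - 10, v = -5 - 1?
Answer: 1824000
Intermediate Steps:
v = -6
a = 8
y = 57 (y = 8 - 1*(-49) = 8 + 49 = 57)
U = -14 (U = -10 - 4 = -14)
z = 400 (z = (-6 - 14)**2 = (-20)**2 = 400)
(y*80)*z = (57*80)*400 = 4560*400 = 1824000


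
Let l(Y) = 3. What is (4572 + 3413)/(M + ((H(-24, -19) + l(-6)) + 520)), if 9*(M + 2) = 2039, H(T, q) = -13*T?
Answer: 71865/9536 ≈ 7.5362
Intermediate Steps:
M = 2021/9 (M = -2 + (⅑)*2039 = -2 + 2039/9 = 2021/9 ≈ 224.56)
(4572 + 3413)/(M + ((H(-24, -19) + l(-6)) + 520)) = (4572 + 3413)/(2021/9 + ((-13*(-24) + 3) + 520)) = 7985/(2021/9 + ((312 + 3) + 520)) = 7985/(2021/9 + (315 + 520)) = 7985/(2021/9 + 835) = 7985/(9536/9) = 7985*(9/9536) = 71865/9536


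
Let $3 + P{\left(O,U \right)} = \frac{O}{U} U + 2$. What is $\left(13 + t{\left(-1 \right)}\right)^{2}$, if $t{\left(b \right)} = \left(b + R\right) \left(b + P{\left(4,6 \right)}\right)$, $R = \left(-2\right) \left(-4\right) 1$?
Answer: $729$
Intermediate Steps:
$P{\left(O,U \right)} = -1 + O$ ($P{\left(O,U \right)} = -3 + \left(\frac{O}{U} U + 2\right) = -3 + \left(O + 2\right) = -3 + \left(2 + O\right) = -1 + O$)
$R = 8$ ($R = 8 \cdot 1 = 8$)
$t{\left(b \right)} = \left(3 + b\right) \left(8 + b\right)$ ($t{\left(b \right)} = \left(b + 8\right) \left(b + \left(-1 + 4\right)\right) = \left(8 + b\right) \left(b + 3\right) = \left(8 + b\right) \left(3 + b\right) = \left(3 + b\right) \left(8 + b\right)$)
$\left(13 + t{\left(-1 \right)}\right)^{2} = \left(13 + \left(24 + \left(-1\right)^{2} + 11 \left(-1\right)\right)\right)^{2} = \left(13 + \left(24 + 1 - 11\right)\right)^{2} = \left(13 + 14\right)^{2} = 27^{2} = 729$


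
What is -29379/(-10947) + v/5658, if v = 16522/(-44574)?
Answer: 30118674329/11222886294 ≈ 2.6837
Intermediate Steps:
v = -8261/22287 (v = 16522*(-1/44574) = -8261/22287 ≈ -0.37066)
-29379/(-10947) + v/5658 = -29379/(-10947) - 8261/22287/5658 = -29379*(-1/10947) - 8261/22287*1/5658 = 9793/3649 - 8261/126099846 = 30118674329/11222886294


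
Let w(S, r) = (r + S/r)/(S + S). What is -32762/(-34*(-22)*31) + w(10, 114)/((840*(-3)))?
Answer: -3366766613/2379088800 ≈ -1.4151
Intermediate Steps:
w(S, r) = (r + S/r)/(2*S) (w(S, r) = (r + S/r)/((2*S)) = (r + S/r)*(1/(2*S)) = (r + S/r)/(2*S))
-32762/(-34*(-22)*31) + w(10, 114)/((840*(-3))) = -32762/(-34*(-22)*31) + ((½)*(10 + 114²)/(10*114))/((840*(-3))) = -32762/(748*31) + ((½)*(⅒)*(1/114)*(10 + 12996))/(-2520) = -32762/23188 + ((½)*(⅒)*(1/114)*13006)*(-1/2520) = -32762*1/23188 + (6503/1140)*(-1/2520) = -16381/11594 - 929/410400 = -3366766613/2379088800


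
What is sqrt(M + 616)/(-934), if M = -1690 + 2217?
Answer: -3*sqrt(127)/934 ≈ -0.036197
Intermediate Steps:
M = 527
sqrt(M + 616)/(-934) = sqrt(527 + 616)/(-934) = sqrt(1143)*(-1/934) = (3*sqrt(127))*(-1/934) = -3*sqrt(127)/934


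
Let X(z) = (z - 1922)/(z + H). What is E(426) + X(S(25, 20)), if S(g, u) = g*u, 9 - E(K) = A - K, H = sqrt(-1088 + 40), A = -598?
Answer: 32327698/31381 + 711*I*sqrt(262)/62762 ≈ 1030.2 + 0.18337*I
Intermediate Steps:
H = 2*I*sqrt(262) (H = sqrt(-1048) = 2*I*sqrt(262) ≈ 32.373*I)
E(K) = 607 + K (E(K) = 9 - (-598 - K) = 9 + (598 + K) = 607 + K)
X(z) = (-1922 + z)/(z + 2*I*sqrt(262)) (X(z) = (z - 1922)/(z + 2*I*sqrt(262)) = (-1922 + z)/(z + 2*I*sqrt(262)))
E(426) + X(S(25, 20)) = (607 + 426) + (-1922 + 25*20)/(25*20 + 2*I*sqrt(262)) = 1033 + (-1922 + 500)/(500 + 2*I*sqrt(262)) = 1033 - 1422/(500 + 2*I*sqrt(262))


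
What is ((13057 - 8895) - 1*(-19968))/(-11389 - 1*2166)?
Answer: -4826/2711 ≈ -1.7802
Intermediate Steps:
((13057 - 8895) - 1*(-19968))/(-11389 - 1*2166) = (4162 + 19968)/(-11389 - 2166) = 24130/(-13555) = 24130*(-1/13555) = -4826/2711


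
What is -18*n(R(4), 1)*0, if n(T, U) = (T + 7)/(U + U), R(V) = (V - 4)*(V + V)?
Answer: 0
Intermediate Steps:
R(V) = 2*V*(-4 + V) (R(V) = (-4 + V)*(2*V) = 2*V*(-4 + V))
n(T, U) = (7 + T)/(2*U) (n(T, U) = (7 + T)/((2*U)) = (7 + T)*(1/(2*U)) = (7 + T)/(2*U))
-18*n(R(4), 1)*0 = -9*(7 + 2*4*(-4 + 4))/1*0 = -9*(7 + 2*4*0)*0 = -9*(7 + 0)*0 = -9*7*0 = -18*7/2*0 = -63*0 = 0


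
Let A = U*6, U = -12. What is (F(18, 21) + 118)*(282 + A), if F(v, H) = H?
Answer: 29190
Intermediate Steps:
A = -72 (A = -12*6 = -72)
(F(18, 21) + 118)*(282 + A) = (21 + 118)*(282 - 72) = 139*210 = 29190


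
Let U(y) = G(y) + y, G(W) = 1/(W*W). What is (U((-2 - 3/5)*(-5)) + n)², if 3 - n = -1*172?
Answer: 1009523529/28561 ≈ 35346.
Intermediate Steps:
G(W) = W⁻² (G(W) = 1/(W²) = W⁻²)
U(y) = y + y⁻² (U(y) = y⁻² + y = y + y⁻²)
n = 175 (n = 3 - (-1)*172 = 3 - 1*(-172) = 3 + 172 = 175)
(U((-2 - 3/5)*(-5)) + n)² = (((-2 - 3/5)*(-5) + ((-2 - 3/5)*(-5))⁻²) + 175)² = (((-2 - 3*⅕)*(-5) + ((-2 - 3*⅕)*(-5))⁻²) + 175)² = (((-2 - ⅗)*(-5) + ((-2 - ⅗)*(-5))⁻²) + 175)² = ((-13/5*(-5) + (-13/5*(-5))⁻²) + 175)² = ((13 + 13⁻²) + 175)² = ((13 + 1/169) + 175)² = (2198/169 + 175)² = (31773/169)² = 1009523529/28561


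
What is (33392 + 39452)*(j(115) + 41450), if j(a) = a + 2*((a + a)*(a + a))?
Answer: 10734656060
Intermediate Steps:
j(a) = a + 8*a² (j(a) = a + 2*((2*a)*(2*a)) = a + 2*(4*a²) = a + 8*a²)
(33392 + 39452)*(j(115) + 41450) = (33392 + 39452)*(115*(1 + 8*115) + 41450) = 72844*(115*(1 + 920) + 41450) = 72844*(115*921 + 41450) = 72844*(105915 + 41450) = 72844*147365 = 10734656060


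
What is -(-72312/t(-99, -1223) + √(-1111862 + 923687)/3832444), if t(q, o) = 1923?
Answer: 24104/641 - 5*I*√7527/3832444 ≈ 37.604 - 0.00011319*I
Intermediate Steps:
-(-72312/t(-99, -1223) + √(-1111862 + 923687)/3832444) = -(-72312/1923 + √(-1111862 + 923687)/3832444) = -(-72312*1/1923 + √(-188175)*(1/3832444)) = -(-24104/641 + (5*I*√7527)*(1/3832444)) = -(-24104/641 + 5*I*√7527/3832444) = 24104/641 - 5*I*√7527/3832444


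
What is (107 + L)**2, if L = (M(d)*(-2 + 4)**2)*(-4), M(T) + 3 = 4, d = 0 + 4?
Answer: 8281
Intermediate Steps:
d = 4
M(T) = 1 (M(T) = -3 + 4 = 1)
L = -16 (L = (1*(-2 + 4)**2)*(-4) = (1*2**2)*(-4) = (1*4)*(-4) = 4*(-4) = -16)
(107 + L)**2 = (107 - 16)**2 = 91**2 = 8281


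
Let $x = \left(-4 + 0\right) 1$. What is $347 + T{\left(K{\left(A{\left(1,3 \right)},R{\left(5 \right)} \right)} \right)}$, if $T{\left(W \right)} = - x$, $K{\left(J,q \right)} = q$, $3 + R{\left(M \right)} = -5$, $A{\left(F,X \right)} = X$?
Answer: $351$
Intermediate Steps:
$R{\left(M \right)} = -8$ ($R{\left(M \right)} = -3 - 5 = -8$)
$x = -4$ ($x = \left(-4\right) 1 = -4$)
$T{\left(W \right)} = 4$ ($T{\left(W \right)} = \left(-1\right) \left(-4\right) = 4$)
$347 + T{\left(K{\left(A{\left(1,3 \right)},R{\left(5 \right)} \right)} \right)} = 347 + 4 = 351$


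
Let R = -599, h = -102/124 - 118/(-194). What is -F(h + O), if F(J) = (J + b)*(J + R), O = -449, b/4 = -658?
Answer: -116815063905503/36168196 ≈ -3.2298e+6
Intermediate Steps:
b = -2632 (b = 4*(-658) = -2632)
h = -1289/6014 (h = -102*1/124 - 118*(-1/194) = -51/62 + 59/97 = -1289/6014 ≈ -0.21433)
F(J) = (-2632 + J)*(-599 + J) (F(J) = (J - 2632)*(J - 599) = (-2632 + J)*(-599 + J))
-F(h + O) = -(1576568 + (-1289/6014 - 449)² - 3231*(-1289/6014 - 449)) = -(1576568 + (-2701575/6014)² - 3231*(-2701575/6014)) = -(1576568 + 7298507480625/36168196 + 8728788825/6014) = -1*116815063905503/36168196 = -116815063905503/36168196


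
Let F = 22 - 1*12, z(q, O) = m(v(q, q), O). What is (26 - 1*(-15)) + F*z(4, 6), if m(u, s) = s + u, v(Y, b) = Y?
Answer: 141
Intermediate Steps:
z(q, O) = O + q
F = 10 (F = 22 - 12 = 10)
(26 - 1*(-15)) + F*z(4, 6) = (26 - 1*(-15)) + 10*(6 + 4) = (26 + 15) + 10*10 = 41 + 100 = 141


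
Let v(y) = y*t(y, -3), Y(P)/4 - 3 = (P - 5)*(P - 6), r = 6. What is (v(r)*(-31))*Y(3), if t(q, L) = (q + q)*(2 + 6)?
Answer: -642816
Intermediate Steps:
t(q, L) = 16*q (t(q, L) = (2*q)*8 = 16*q)
Y(P) = 12 + 4*(-6 + P)*(-5 + P) (Y(P) = 12 + 4*((P - 5)*(P - 6)) = 12 + 4*((-5 + P)*(-6 + P)) = 12 + 4*((-6 + P)*(-5 + P)) = 12 + 4*(-6 + P)*(-5 + P))
v(y) = 16*y² (v(y) = y*(16*y) = 16*y²)
(v(r)*(-31))*Y(3) = ((16*6²)*(-31))*(132 - 44*3 + 4*3²) = ((16*36)*(-31))*(132 - 132 + 4*9) = (576*(-31))*(132 - 132 + 36) = -17856*36 = -642816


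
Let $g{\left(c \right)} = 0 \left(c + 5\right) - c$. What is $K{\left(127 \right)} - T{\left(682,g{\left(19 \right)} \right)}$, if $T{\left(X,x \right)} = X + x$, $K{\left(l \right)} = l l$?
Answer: $15466$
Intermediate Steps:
$K{\left(l \right)} = l^{2}$
$g{\left(c \right)} = - c$ ($g{\left(c \right)} = 0 \left(5 + c\right) - c = 0 - c = - c$)
$K{\left(127 \right)} - T{\left(682,g{\left(19 \right)} \right)} = 127^{2} - \left(682 - 19\right) = 16129 - \left(682 - 19\right) = 16129 - 663 = 15466$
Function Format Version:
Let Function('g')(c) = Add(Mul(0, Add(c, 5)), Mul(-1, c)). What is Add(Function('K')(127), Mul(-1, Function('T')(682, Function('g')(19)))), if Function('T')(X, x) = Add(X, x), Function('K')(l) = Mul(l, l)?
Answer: 15466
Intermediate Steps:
Function('K')(l) = Pow(l, 2)
Function('g')(c) = Mul(-1, c) (Function('g')(c) = Add(Mul(0, Add(5, c)), Mul(-1, c)) = Add(0, Mul(-1, c)) = Mul(-1, c))
Add(Function('K')(127), Mul(-1, Function('T')(682, Function('g')(19)))) = Add(Pow(127, 2), Mul(-1, Add(682, Mul(-1, 19)))) = Add(16129, Mul(-1, Add(682, -19))) = Add(16129, Mul(-1, 663)) = Add(16129, -663) = 15466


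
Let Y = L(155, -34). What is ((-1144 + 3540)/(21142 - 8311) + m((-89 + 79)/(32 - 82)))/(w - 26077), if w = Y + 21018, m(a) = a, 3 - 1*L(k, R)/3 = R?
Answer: -24811/317438940 ≈ -7.8160e-5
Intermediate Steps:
L(k, R) = 9 - 3*R
Y = 111 (Y = 9 - 3*(-34) = 9 + 102 = 111)
w = 21129 (w = 111 + 21018 = 21129)
((-1144 + 3540)/(21142 - 8311) + m((-89 + 79)/(32 - 82)))/(w - 26077) = ((-1144 + 3540)/(21142 - 8311) + (-89 + 79)/(32 - 82))/(21129 - 26077) = (2396/12831 - 10/(-50))/(-4948) = (2396*(1/12831) - 10*(-1/50))*(-1/4948) = (2396/12831 + ⅕)*(-1/4948) = (24811/64155)*(-1/4948) = -24811/317438940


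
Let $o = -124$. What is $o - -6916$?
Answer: $6792$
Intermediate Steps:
$o - -6916 = -124 - -6916 = -124 + 6916 = 6792$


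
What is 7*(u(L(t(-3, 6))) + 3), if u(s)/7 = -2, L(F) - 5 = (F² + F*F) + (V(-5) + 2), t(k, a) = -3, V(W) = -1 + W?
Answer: -77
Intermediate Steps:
L(F) = 1 + 2*F² (L(F) = 5 + ((F² + F*F) + ((-1 - 5) + 2)) = 5 + ((F² + F²) + (-6 + 2)) = 5 + (2*F² - 4) = 5 + (-4 + 2*F²) = 1 + 2*F²)
u(s) = -14 (u(s) = 7*(-2) = -14)
7*(u(L(t(-3, 6))) + 3) = 7*(-14 + 3) = 7*(-11) = -77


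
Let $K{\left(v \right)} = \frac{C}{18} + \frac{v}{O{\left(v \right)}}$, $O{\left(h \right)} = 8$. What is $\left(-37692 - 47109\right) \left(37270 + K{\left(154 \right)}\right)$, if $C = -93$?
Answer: $- \frac{12646910203}{4} \approx -3.1617 \cdot 10^{9}$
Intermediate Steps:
$K{\left(v \right)} = - \frac{31}{6} + \frac{v}{8}$ ($K{\left(v \right)} = - \frac{93}{18} + \frac{v}{8} = \left(-93\right) \frac{1}{18} + v \frac{1}{8} = - \frac{31}{6} + \frac{v}{8}$)
$\left(-37692 - 47109\right) \left(37270 + K{\left(154 \right)}\right) = \left(-37692 - 47109\right) \left(37270 + \left(- \frac{31}{6} + \frac{1}{8} \cdot 154\right)\right) = - 84801 \left(37270 + \left(- \frac{31}{6} + \frac{77}{4}\right)\right) = - 84801 \left(37270 + \frac{169}{12}\right) = \left(-84801\right) \frac{447409}{12} = - \frac{12646910203}{4}$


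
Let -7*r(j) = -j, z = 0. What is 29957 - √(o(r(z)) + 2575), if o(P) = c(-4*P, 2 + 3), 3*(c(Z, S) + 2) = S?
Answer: 29957 - 2*√5793/3 ≈ 29906.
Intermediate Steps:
r(j) = j/7 (r(j) = -(-1)*j/7 = j/7)
c(Z, S) = -2 + S/3
o(P) = -⅓ (o(P) = -2 + (2 + 3)/3 = -2 + (⅓)*5 = -2 + 5/3 = -⅓)
29957 - √(o(r(z)) + 2575) = 29957 - √(-⅓ + 2575) = 29957 - √(7724/3) = 29957 - 2*√5793/3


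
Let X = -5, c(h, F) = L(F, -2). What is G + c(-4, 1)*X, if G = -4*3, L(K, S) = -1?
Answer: -7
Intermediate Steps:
c(h, F) = -1
G = -12
G + c(-4, 1)*X = -12 - 1*(-5) = -12 + 5 = -7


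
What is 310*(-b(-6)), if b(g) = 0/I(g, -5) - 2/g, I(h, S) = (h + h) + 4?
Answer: -310/3 ≈ -103.33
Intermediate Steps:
I(h, S) = 4 + 2*h (I(h, S) = 2*h + 4 = 4 + 2*h)
b(g) = -2/g (b(g) = 0/(4 + 2*g) - 2/g = 0 - 2/g = -2/g)
310*(-b(-6)) = 310*(-(-2)/(-6)) = 310*(-(-2)*(-1)/6) = 310*(-1*⅓) = 310*(-⅓) = -310/3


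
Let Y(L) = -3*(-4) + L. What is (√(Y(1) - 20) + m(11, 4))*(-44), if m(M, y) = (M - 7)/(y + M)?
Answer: -176/15 - 44*I*√7 ≈ -11.733 - 116.41*I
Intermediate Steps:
Y(L) = 12 + L
m(M, y) = (-7 + M)/(M + y)
(√(Y(1) - 20) + m(11, 4))*(-44) = (√((12 + 1) - 20) + (-7 + 11)/(11 + 4))*(-44) = (√(13 - 20) + 4/15)*(-44) = (√(-7) + (1/15)*4)*(-44) = (I*√7 + 4/15)*(-44) = (4/15 + I*√7)*(-44) = -176/15 - 44*I*√7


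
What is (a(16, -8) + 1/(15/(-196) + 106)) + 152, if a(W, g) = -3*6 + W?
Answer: 3114346/20761 ≈ 150.01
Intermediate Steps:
a(W, g) = -18 + W
(a(16, -8) + 1/(15/(-196) + 106)) + 152 = ((-18 + 16) + 1/(15/(-196) + 106)) + 152 = (-2 + 1/(15*(-1/196) + 106)) + 152 = (-2 + 1/(-15/196 + 106)) + 152 = (-2 + 1/(20761/196)) + 152 = (-2 + 196/20761) + 152 = -41326/20761 + 152 = 3114346/20761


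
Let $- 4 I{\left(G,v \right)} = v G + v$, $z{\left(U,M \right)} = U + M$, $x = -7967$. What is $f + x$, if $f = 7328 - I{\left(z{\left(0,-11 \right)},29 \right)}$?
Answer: $- \frac{1423}{2} \approx -711.5$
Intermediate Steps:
$z{\left(U,M \right)} = M + U$
$I{\left(G,v \right)} = - \frac{v}{4} - \frac{G v}{4}$ ($I{\left(G,v \right)} = - \frac{v G + v}{4} = - \frac{G v + v}{4} = - \frac{v + G v}{4} = - \frac{v}{4} - \frac{G v}{4}$)
$f = \frac{14511}{2}$ ($f = 7328 - \left(- \frac{1}{4}\right) 29 \left(1 + \left(-11 + 0\right)\right) = 7328 - \left(- \frac{1}{4}\right) 29 \left(1 - 11\right) = 7328 - \left(- \frac{1}{4}\right) 29 \left(-10\right) = 7328 - \frac{145}{2} = \frac{14511}{2} \approx 7255.5$)
$f + x = \frac{14511}{2} - 7967 = - \frac{1423}{2}$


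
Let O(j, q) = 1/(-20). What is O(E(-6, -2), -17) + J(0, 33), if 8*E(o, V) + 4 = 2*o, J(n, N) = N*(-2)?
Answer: -1321/20 ≈ -66.050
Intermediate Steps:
J(n, N) = -2*N
E(o, V) = -½ + o/4 (E(o, V) = -½ + (2*o)/8 = -½ + o/4)
O(j, q) = -1/20
O(E(-6, -2), -17) + J(0, 33) = -1/20 - 2*33 = -1/20 - 66 = -1321/20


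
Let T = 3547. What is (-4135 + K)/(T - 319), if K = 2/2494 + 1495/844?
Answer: -4350090071/3397366704 ≈ -1.2804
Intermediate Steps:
K = 1865109/1052468 (K = 2*(1/2494) + 1495*(1/844) = 1/1247 + 1495/844 = 1865109/1052468 ≈ 1.7721)
(-4135 + K)/(T - 319) = (-4135 + 1865109/1052468)/(3547 - 319) = -4350090071/1052468/3228 = -4350090071/1052468*1/3228 = -4350090071/3397366704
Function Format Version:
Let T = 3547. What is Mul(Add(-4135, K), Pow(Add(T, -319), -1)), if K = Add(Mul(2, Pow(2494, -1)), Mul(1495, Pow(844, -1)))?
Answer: Rational(-4350090071, 3397366704) ≈ -1.2804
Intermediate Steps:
K = Rational(1865109, 1052468) (K = Add(Mul(2, Rational(1, 2494)), Mul(1495, Rational(1, 844))) = Add(Rational(1, 1247), Rational(1495, 844)) = Rational(1865109, 1052468) ≈ 1.7721)
Mul(Add(-4135, K), Pow(Add(T, -319), -1)) = Mul(Add(-4135, Rational(1865109, 1052468)), Pow(Add(3547, -319), -1)) = Mul(Rational(-4350090071, 1052468), Pow(3228, -1)) = Mul(Rational(-4350090071, 1052468), Rational(1, 3228)) = Rational(-4350090071, 3397366704)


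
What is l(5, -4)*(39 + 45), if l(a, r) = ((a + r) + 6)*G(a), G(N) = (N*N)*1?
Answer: 14700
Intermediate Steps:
G(N) = N² (G(N) = N²*1 = N²)
l(a, r) = a²*(6 + a + r) (l(a, r) = ((a + r) + 6)*a² = (6 + a + r)*a² = a²*(6 + a + r))
l(5, -4)*(39 + 45) = (5²*(6 + 5 - 4))*(39 + 45) = (25*7)*84 = 175*84 = 14700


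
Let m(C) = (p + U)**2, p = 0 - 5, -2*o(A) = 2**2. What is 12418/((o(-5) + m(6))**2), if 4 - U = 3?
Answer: 887/14 ≈ 63.357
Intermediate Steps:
U = 1 (U = 4 - 1*3 = 4 - 3 = 1)
o(A) = -2 (o(A) = -1/2*2**2 = -1/2*4 = -2)
p = -5
m(C) = 16 (m(C) = (-5 + 1)**2 = (-4)**2 = 16)
12418/((o(-5) + m(6))**2) = 12418/((-2 + 16)**2) = 12418/(14**2) = 12418/196 = 12418*(1/196) = 887/14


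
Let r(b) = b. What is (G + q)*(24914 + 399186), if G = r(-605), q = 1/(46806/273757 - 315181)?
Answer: -22138524675357829200/86282958211 ≈ -2.5658e+8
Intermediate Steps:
q = -273757/86282958211 (q = 1/(46806*(1/273757) - 315181) = 1/(46806/273757 - 315181) = 1/(-86282958211/273757) = -273757/86282958211 ≈ -3.1728e-6)
G = -605
(G + q)*(24914 + 399186) = (-605 - 273757/86282958211)*(24914 + 399186) = -52201189991412/86282958211*424100 = -22138524675357829200/86282958211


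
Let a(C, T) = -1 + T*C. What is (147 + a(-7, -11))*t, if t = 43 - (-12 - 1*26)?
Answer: 18063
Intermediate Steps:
a(C, T) = -1 + C*T
t = 81 (t = 43 - (-12 - 26) = 43 - 1*(-38) = 43 + 38 = 81)
(147 + a(-7, -11))*t = (147 + (-1 - 7*(-11)))*81 = (147 + (-1 + 77))*81 = (147 + 76)*81 = 223*81 = 18063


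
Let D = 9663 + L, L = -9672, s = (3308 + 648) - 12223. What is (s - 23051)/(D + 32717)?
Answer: -15659/16354 ≈ -0.95750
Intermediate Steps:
s = -8267 (s = 3956 - 12223 = -8267)
D = -9 (D = 9663 - 9672 = -9)
(s - 23051)/(D + 32717) = (-8267 - 23051)/(-9 + 32717) = -31318/32708 = -31318*1/32708 = -15659/16354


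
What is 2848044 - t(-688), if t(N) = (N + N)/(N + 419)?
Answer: 766122460/269 ≈ 2.8480e+6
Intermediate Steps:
t(N) = 2*N/(419 + N) (t(N) = (2*N)/(419 + N) = 2*N/(419 + N))
2848044 - t(-688) = 2848044 - 2*(-688)/(419 - 688) = 2848044 - 2*(-688)/(-269) = 2848044 - 2*(-688)*(-1)/269 = 2848044 - 1*1376/269 = 2848044 - 1376/269 = 766122460/269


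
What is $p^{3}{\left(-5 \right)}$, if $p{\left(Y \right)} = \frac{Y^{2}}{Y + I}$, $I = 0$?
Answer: $-125$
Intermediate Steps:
$p{\left(Y \right)} = Y$ ($p{\left(Y \right)} = \frac{Y^{2}}{Y + 0} = \frac{Y^{2}}{Y} = Y$)
$p^{3}{\left(-5 \right)} = \left(-5\right)^{3} = -125$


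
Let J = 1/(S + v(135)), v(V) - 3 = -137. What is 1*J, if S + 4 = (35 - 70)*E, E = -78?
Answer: 1/2592 ≈ 0.00038580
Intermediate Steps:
v(V) = -134 (v(V) = 3 - 137 = -134)
S = 2726 (S = -4 + (35 - 70)*(-78) = -4 - 35*(-78) = -4 + 2730 = 2726)
J = 1/2592 (J = 1/(2726 - 134) = 1/2592 ≈ 0.00038580)
1*J = 1*(1/2592) = 1/2592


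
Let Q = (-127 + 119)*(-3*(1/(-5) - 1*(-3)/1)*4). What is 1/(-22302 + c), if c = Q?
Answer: -5/110166 ≈ -4.5386e-5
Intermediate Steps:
Q = 1344/5 (Q = -8*(-3*(1*(-1/5) + 3*1))*4 = -8*(-3*(-1/5 + 3))*4 = -8*(-3*14/5)*4 = -(-336)*4/5 = -8*(-168/5) = 1344/5 ≈ 268.80)
c = 1344/5 ≈ 268.80
1/(-22302 + c) = 1/(-22302 + 1344/5) = 1/(-110166/5) = -5/110166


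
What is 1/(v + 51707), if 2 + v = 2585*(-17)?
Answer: 1/7760 ≈ 0.00012887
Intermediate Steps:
v = -43947 (v = -2 + 2585*(-17) = -2 - 43945 = -43947)
1/(v + 51707) = 1/(-43947 + 51707) = 1/7760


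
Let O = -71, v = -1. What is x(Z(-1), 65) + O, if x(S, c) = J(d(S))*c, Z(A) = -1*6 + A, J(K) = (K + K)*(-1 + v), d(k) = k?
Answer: 1749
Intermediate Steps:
J(K) = -4*K (J(K) = (K + K)*(-1 - 1) = (2*K)*(-2) = -4*K)
Z(A) = -6 + A
x(S, c) = -4*S*c (x(S, c) = (-4*S)*c = -4*S*c)
x(Z(-1), 65) + O = -4*(-6 - 1)*65 - 71 = -4*(-7)*65 - 71 = 1820 - 71 = 1749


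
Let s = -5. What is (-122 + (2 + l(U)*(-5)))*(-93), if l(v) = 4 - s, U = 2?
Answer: 15345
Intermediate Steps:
l(v) = 9 (l(v) = 4 - 1*(-5) = 4 + 5 = 9)
(-122 + (2 + l(U)*(-5)))*(-93) = (-122 + (2 + 9*(-5)))*(-93) = (-122 + (2 - 45))*(-93) = (-122 - 43)*(-93) = -165*(-93) = 15345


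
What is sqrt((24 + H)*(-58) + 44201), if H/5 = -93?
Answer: sqrt(69779) ≈ 264.16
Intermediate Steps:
H = -465 (H = 5*(-93) = -465)
sqrt((24 + H)*(-58) + 44201) = sqrt((24 - 465)*(-58) + 44201) = sqrt(-441*(-58) + 44201) = sqrt(25578 + 44201) = sqrt(69779)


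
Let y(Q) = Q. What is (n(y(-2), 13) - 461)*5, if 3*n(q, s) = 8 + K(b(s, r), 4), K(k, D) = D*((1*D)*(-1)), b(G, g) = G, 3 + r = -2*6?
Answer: -6955/3 ≈ -2318.3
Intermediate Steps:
r = -15 (r = -3 - 2*6 = -3 - 12 = -15)
K(k, D) = -D**2 (K(k, D) = D*(D*(-1)) = D*(-D) = -D**2)
n(q, s) = -8/3 (n(q, s) = (8 - 1*4**2)/3 = (8 - 1*16)/3 = (8 - 16)/3 = (1/3)*(-8) = -8/3)
(n(y(-2), 13) - 461)*5 = (-8/3 - 461)*5 = -1391/3*5 = -6955/3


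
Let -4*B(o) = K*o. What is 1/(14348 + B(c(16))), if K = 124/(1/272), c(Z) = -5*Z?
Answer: 1/688908 ≈ 1.4516e-6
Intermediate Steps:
K = 33728 (K = 124/(1/272) = 124*272 = 33728)
B(o) = -8432*o
1/(14348 + B(c(16))) = 1/(14348 - (-42160)*16) = 1/(14348 - 8432*(-80)) = 1/(14348 + 674560) = 1/688908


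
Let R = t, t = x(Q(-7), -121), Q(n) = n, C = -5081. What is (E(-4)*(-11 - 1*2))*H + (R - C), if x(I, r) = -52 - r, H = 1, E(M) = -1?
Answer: 5163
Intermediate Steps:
t = 69 (t = -52 - 1*(-121) = -52 + 121 = 69)
R = 69
(E(-4)*(-11 - 1*2))*H + (R - C) = -(-11 - 1*2)*1 + (69 - 1*(-5081)) = -(-11 - 2)*1 + (69 + 5081) = -1*(-13)*1 + 5150 = 13*1 + 5150 = 13 + 5150 = 5163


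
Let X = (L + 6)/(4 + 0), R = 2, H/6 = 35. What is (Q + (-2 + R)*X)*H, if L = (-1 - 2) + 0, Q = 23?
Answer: 4830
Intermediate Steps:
H = 210 (H = 6*35 = 210)
L = -3 (L = -3 + 0 = -3)
X = 3/4 (X = (-3 + 6)/(4 + 0) = 3/4 ≈ 0.75000)
(Q + (-2 + R)*X)*H = (23 + (-2 + 2)*(3/4))*210 = (23 + 0*(3/4))*210 = (23 + 0)*210 = 23*210 = 4830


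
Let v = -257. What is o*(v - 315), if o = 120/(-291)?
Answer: 22880/97 ≈ 235.88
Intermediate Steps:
o = -40/97 (o = 120*(-1/291) = -40/97 ≈ -0.41237)
o*(v - 315) = -40*(-257 - 315)/97 = -40/97*(-572) = 22880/97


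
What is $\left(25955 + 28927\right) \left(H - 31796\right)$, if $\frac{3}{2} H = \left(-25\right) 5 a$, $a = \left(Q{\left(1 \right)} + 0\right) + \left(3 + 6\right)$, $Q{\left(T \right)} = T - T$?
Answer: $-1786189572$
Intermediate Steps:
$Q{\left(T \right)} = 0$
$a = 9$ ($a = \left(0 + 0\right) + \left(3 + 6\right) = 0 + 9 = 9$)
$H = -750$ ($H = \frac{2 \left(-25\right) 5 \cdot 9}{3} = \frac{2 \left(\left(-125\right) 9\right)}{3} = \frac{2}{3} \left(-1125\right) = -750$)
$\left(25955 + 28927\right) \left(H - 31796\right) = \left(25955 + 28927\right) \left(-750 - 31796\right) = 54882 \left(-32546\right) = -1786189572$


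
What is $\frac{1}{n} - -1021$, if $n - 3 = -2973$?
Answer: $\frac{3032369}{2970} \approx 1021.0$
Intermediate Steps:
$n = -2970$ ($n = 3 - 2973 = -2970$)
$\frac{1}{n} - -1021 = \frac{1}{-2970} - -1021 = - \frac{1}{2970} + \left(-1414 + 2435\right) = - \frac{1}{2970} + 1021 = \frac{3032369}{2970}$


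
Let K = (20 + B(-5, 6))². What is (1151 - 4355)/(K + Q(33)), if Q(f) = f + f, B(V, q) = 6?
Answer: -1602/371 ≈ -4.3181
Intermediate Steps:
Q(f) = 2*f
K = 676 (K = (20 + 6)² = 26² = 676)
(1151 - 4355)/(K + Q(33)) = (1151 - 4355)/(676 + 2*33) = -3204/(676 + 66) = -3204/742 = -3204*1/742 = -1602/371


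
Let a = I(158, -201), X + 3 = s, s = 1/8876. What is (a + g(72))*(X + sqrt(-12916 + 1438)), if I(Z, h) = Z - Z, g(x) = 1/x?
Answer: -26627/639072 + I*sqrt(11478)/72 ≈ -0.041665 + 1.488*I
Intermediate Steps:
I(Z, h) = 0
s = 1/8876 ≈ 0.00011266
X = -26627/8876 (X = -3 + 1/8876 = -26627/8876 ≈ -2.9999)
a = 0
(a + g(72))*(X + sqrt(-12916 + 1438)) = (0 + 1/72)*(-26627/8876 + sqrt(-12916 + 1438)) = (0 + 1/72)*(-26627/8876 + sqrt(-11478)) = (-26627/8876 + I*sqrt(11478))/72 = -26627/639072 + I*sqrt(11478)/72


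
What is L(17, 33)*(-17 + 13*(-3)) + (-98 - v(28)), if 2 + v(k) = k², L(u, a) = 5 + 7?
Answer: -1552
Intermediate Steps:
L(u, a) = 12
v(k) = -2 + k²
L(17, 33)*(-17 + 13*(-3)) + (-98 - v(28)) = 12*(-17 + 13*(-3)) + (-98 - (-2 + 28²)) = 12*(-17 - 39) + (-98 - (-2 + 784)) = 12*(-56) + (-98 - 1*782) = -672 + (-98 - 782) = -672 - 880 = -1552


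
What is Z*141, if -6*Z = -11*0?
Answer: 0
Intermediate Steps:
Z = 0 (Z = -(-11)*0/6 = -⅙*0 = 0)
Z*141 = 0*141 = 0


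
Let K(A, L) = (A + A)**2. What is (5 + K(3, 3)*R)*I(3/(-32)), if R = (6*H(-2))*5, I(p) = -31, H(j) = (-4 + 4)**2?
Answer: -155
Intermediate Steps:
H(j) = 0 (H(j) = 0**2 = 0)
K(A, L) = 4*A**2 (K(A, L) = (2*A)**2 = 4*A**2)
R = 0 (R = (6*0)*5 = 0*5 = 0)
(5 + K(3, 3)*R)*I(3/(-32)) = (5 + (4*3**2)*0)*(-31) = (5 + (4*9)*0)*(-31) = (5 + 36*0)*(-31) = (5 + 0)*(-31) = 5*(-31) = -155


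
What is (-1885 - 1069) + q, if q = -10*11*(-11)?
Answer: -1744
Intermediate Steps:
q = 1210 (q = -110*(-11) = -1*(-1210) = 1210)
(-1885 - 1069) + q = (-1885 - 1069) + 1210 = -2954 + 1210 = -1744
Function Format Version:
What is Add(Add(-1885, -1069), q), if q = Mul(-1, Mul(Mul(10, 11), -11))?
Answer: -1744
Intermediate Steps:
q = 1210 (q = Mul(-1, Mul(110, -11)) = Mul(-1, -1210) = 1210)
Add(Add(-1885, -1069), q) = Add(Add(-1885, -1069), 1210) = Add(-2954, 1210) = -1744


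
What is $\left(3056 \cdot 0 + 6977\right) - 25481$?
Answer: $-18504$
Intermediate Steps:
$\left(3056 \cdot 0 + 6977\right) - 25481 = \left(0 + 6977\right) - 25481 = 6977 - 25481 = -18504$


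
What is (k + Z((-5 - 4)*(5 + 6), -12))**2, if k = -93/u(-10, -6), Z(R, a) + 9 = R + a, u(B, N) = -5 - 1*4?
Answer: 108241/9 ≈ 12027.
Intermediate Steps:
u(B, N) = -9 (u(B, N) = -5 - 4 = -9)
Z(R, a) = -9 + R + a (Z(R, a) = -9 + (R + a) = -9 + R + a)
k = 31/3 (k = -93/(-9) = -93*(-1/9) = 31/3 ≈ 10.333)
(k + Z((-5 - 4)*(5 + 6), -12))**2 = (31/3 + (-9 + (-5 - 4)*(5 + 6) - 12))**2 = (31/3 + (-9 - 9*11 - 12))**2 = (31/3 + (-9 - 99 - 12))**2 = (31/3 - 120)**2 = (-329/3)**2 = 108241/9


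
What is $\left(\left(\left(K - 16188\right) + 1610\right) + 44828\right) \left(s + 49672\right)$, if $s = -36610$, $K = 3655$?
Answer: $442867110$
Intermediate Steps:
$\left(\left(\left(K - 16188\right) + 1610\right) + 44828\right) \left(s + 49672\right) = \left(\left(\left(3655 - 16188\right) + 1610\right) + 44828\right) \left(-36610 + 49672\right) = \left(\left(-12533 + 1610\right) + 44828\right) 13062 = \left(-10923 + 44828\right) 13062 = 33905 \cdot 13062 = 442867110$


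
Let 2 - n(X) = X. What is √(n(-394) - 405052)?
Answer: 4*I*√25291 ≈ 636.13*I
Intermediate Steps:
n(X) = 2 - X
√(n(-394) - 405052) = √((2 - 1*(-394)) - 405052) = √((2 + 394) - 405052) = √(396 - 405052) = √(-404656) = 4*I*√25291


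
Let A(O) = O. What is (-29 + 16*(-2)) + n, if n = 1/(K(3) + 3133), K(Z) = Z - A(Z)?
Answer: -191112/3133 ≈ -61.000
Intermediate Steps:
K(Z) = 0 (K(Z) = Z - Z = 0)
n = 1/3133 (n = 1/(0 + 3133) = 1/3133 ≈ 0.00031918)
(-29 + 16*(-2)) + n = (-29 + 16*(-2)) + 1/3133 = (-29 - 32) + 1/3133 = -61 + 1/3133 = -191112/3133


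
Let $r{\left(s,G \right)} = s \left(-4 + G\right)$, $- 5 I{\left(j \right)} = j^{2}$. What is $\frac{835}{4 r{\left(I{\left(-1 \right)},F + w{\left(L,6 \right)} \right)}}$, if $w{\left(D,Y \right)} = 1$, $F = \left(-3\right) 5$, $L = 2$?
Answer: $\frac{4175}{72} \approx 57.986$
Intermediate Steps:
$F = -15$
$I{\left(j \right)} = - \frac{j^{2}}{5}$
$\frac{835}{4 r{\left(I{\left(-1 \right)},F + w{\left(L,6 \right)} \right)}} = \frac{835}{4 - \frac{\left(-1\right)^{2}}{5} \left(-4 + \left(-15 + 1\right)\right)} = \frac{835}{4 \left(- \frac{1}{5}\right) 1 \left(-4 - 14\right)} = \frac{835}{4 \left(\left(- \frac{1}{5}\right) \left(-18\right)\right)} = \frac{835}{4 \cdot \frac{18}{5}} = \frac{835}{\frac{72}{5}} = 835 \cdot \frac{5}{72} = \frac{4175}{72}$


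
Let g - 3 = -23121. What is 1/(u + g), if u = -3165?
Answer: -1/26283 ≈ -3.8047e-5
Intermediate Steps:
g = -23118 (g = 3 - 23121 = -23118)
1/(u + g) = 1/(-3165 - 23118) = 1/(-26283) = -1/26283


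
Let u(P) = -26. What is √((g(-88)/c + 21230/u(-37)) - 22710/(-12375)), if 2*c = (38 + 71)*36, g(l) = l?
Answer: I*√44538027433757/233805 ≈ 28.544*I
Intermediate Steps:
c = 1962 (c = ((38 + 71)*36)/2 = (109*36)/2 = (½)*3924 = 1962)
√((g(-88)/c + 21230/u(-37)) - 22710/(-12375)) = √((-88/1962 + 21230/(-26)) - 22710/(-12375)) = √((-88*1/1962 + 21230*(-1/26)) - 22710*(-1/12375)) = √((-44/981 - 10615/13) + 1514/825) = √(-10413887/12753 + 1514/825) = √(-2857382911/3507075) = I*√44538027433757/233805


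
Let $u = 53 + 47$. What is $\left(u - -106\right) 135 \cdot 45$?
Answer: $1251450$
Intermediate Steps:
$u = 100$
$\left(u - -106\right) 135 \cdot 45 = \left(100 - -106\right) 135 \cdot 45 = \left(100 + 106\right) 135 \cdot 45 = 206 \cdot 135 \cdot 45 = 27810 \cdot 45 = 1251450$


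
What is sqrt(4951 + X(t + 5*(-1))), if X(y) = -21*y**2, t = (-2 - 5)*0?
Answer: sqrt(4426) ≈ 66.528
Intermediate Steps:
t = 0 (t = -7*0 = 0)
sqrt(4951 + X(t + 5*(-1))) = sqrt(4951 - 21*(0 + 5*(-1))**2) = sqrt(4951 - 21*(0 - 5)**2) = sqrt(4951 - 21*(-5)**2) = sqrt(4951 - 21*25) = sqrt(4951 - 525) = sqrt(4426)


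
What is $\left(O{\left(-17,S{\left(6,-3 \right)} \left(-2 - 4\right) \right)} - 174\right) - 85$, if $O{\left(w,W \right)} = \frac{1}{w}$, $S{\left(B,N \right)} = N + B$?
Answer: $- \frac{4404}{17} \approx -259.06$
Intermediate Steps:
$S{\left(B,N \right)} = B + N$
$\left(O{\left(-17,S{\left(6,-3 \right)} \left(-2 - 4\right) \right)} - 174\right) - 85 = \left(\frac{1}{-17} - 174\right) - 85 = \left(- \frac{1}{17} - 174\right) - 85 = - \frac{2959}{17} - 85 = - \frac{4404}{17}$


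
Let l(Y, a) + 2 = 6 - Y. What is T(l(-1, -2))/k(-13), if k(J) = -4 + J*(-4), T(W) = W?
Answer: 5/48 ≈ 0.10417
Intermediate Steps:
l(Y, a) = 4 - Y (l(Y, a) = -2 + (6 - Y) = 4 - Y)
k(J) = -4 - 4*J
T(l(-1, -2))/k(-13) = (4 - 1*(-1))/(-4 - 4*(-13)) = (4 + 1)/(-4 + 52) = 5/48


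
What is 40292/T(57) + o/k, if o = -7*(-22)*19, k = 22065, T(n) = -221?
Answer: -888396334/4876365 ≈ -182.18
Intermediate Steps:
o = 2926 (o = 154*19 = 2926)
40292/T(57) + o/k = 40292/(-221) + 2926/22065 = 40292*(-1/221) + 2926*(1/22065) = -40292/221 + 2926/22065 = -888396334/4876365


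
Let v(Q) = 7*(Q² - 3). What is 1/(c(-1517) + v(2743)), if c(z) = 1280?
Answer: 1/52669602 ≈ 1.8986e-8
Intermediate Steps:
v(Q) = -21 + 7*Q² (v(Q) = 7*(-3 + Q²) = -21 + 7*Q²)
1/(c(-1517) + v(2743)) = 1/(1280 + (-21 + 7*2743²)) = 1/(1280 + (-21 + 7*7524049)) = 1/(1280 + (-21 + 52668343)) = 1/(1280 + 52668322) = 1/52669602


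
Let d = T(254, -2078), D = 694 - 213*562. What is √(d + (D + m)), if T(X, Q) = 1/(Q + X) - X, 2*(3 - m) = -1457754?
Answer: √126760696590/456 ≈ 780.78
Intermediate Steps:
m = 728880 (m = 3 - ½*(-1457754) = 3 + 728877 = 728880)
D = -119012 (D = 694 - 119706 = -119012)
d = -463297/1824 (d = (1 - 1*254² - 1*(-2078)*254)/(-2078 + 254) = (1 - 1*64516 + 527812)/(-1824) = -(1 - 64516 + 527812)/1824 = -1/1824*463297 = -463297/1824 ≈ -254.00)
√(d + (D + m)) = √(-463297/1824 + (-119012 + 728880)) = √(-463297/1824 + 609868) = √(1111935935/1824) = √126760696590/456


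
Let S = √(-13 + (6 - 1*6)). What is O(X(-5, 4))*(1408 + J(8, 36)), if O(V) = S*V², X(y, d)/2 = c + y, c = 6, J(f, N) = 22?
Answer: 5720*I*√13 ≈ 20624.0*I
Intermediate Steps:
X(y, d) = 12 + 2*y (X(y, d) = 2*(6 + y) = 12 + 2*y)
S = I*√13 (S = √(-13 + (6 - 6)) = √(-13 + 0) = √(-13) = I*√13 ≈ 3.6056*I)
O(V) = I*√13*V² (O(V) = (I*√13)*V² = I*√13*V²)
O(X(-5, 4))*(1408 + J(8, 36)) = (I*√13*(12 + 2*(-5))²)*(1408 + 22) = (I*√13*(12 - 10)²)*1430 = (I*√13*2²)*1430 = (I*√13*4)*1430 = (4*I*√13)*1430 = 5720*I*√13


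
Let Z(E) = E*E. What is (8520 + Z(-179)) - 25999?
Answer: 14562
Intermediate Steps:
Z(E) = E²
(8520 + Z(-179)) - 25999 = (8520 + (-179)²) - 25999 = (8520 + 32041) - 25999 = 40561 - 25999 = 14562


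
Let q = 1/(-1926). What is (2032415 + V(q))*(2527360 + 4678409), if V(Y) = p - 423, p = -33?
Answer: 14641827171471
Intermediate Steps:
q = -1/1926 ≈ -0.00051921
V(Y) = -456 (V(Y) = -33 - 423 = -456)
(2032415 + V(q))*(2527360 + 4678409) = (2032415 - 456)*(2527360 + 4678409) = 2031959*7205769 = 14641827171471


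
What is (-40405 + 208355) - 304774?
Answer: -136824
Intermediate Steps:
(-40405 + 208355) - 304774 = 167950 - 304774 = -136824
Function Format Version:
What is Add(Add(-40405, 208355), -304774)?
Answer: -136824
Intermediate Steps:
Add(Add(-40405, 208355), -304774) = Add(167950, -304774) = -136824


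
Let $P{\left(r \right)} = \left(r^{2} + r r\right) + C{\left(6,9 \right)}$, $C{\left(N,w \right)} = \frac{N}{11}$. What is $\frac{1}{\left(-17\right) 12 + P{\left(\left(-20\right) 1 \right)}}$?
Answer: $\frac{11}{6562} \approx 0.0016763$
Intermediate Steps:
$C{\left(N,w \right)} = \frac{N}{11}$ ($C{\left(N,w \right)} = N \frac{1}{11} = \frac{N}{11}$)
$P{\left(r \right)} = \frac{6}{11} + 2 r^{2}$ ($P{\left(r \right)} = \left(r^{2} + r r\right) + \frac{1}{11} \cdot 6 = \left(r^{2} + r^{2}\right) + \frac{6}{11} = 2 r^{2} + \frac{6}{11} = \frac{6}{11} + 2 r^{2}$)
$\frac{1}{\left(-17\right) 12 + P{\left(\left(-20\right) 1 \right)}} = \frac{1}{\left(-17\right) 12 + \left(\frac{6}{11} + 2 \left(\left(-20\right) 1\right)^{2}\right)} = \frac{1}{-204 + \left(\frac{6}{11} + 2 \left(-20\right)^{2}\right)} = \frac{1}{-204 + \left(\frac{6}{11} + 2 \cdot 400\right)} = \frac{1}{-204 + \left(\frac{6}{11} + 800\right)} = \frac{1}{-204 + \frac{8806}{11}} = \frac{1}{\frac{6562}{11}} = \frac{11}{6562}$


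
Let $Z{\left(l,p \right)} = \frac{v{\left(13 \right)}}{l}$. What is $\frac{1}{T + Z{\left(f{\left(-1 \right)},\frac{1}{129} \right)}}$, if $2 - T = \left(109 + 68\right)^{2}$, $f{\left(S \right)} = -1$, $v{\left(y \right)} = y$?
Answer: $- \frac{1}{31340} \approx -3.1908 \cdot 10^{-5}$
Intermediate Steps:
$Z{\left(l,p \right)} = \frac{13}{l}$
$T = -31327$ ($T = 2 - \left(109 + 68\right)^{2} = 2 - 177^{2} = 2 - 31329 = -31327$)
$\frac{1}{T + Z{\left(f{\left(-1 \right)},\frac{1}{129} \right)}} = \frac{1}{-31327 + \frac{13}{-1}} = \frac{1}{-31327 + 13 \left(-1\right)} = \frac{1}{-31327 - 13} = \frac{1}{-31340} = - \frac{1}{31340}$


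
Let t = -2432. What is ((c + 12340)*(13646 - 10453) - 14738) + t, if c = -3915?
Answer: 26883855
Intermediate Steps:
((c + 12340)*(13646 - 10453) - 14738) + t = ((-3915 + 12340)*(13646 - 10453) - 14738) - 2432 = (8425*3193 - 14738) - 2432 = (26901025 - 14738) - 2432 = 26886287 - 2432 = 26883855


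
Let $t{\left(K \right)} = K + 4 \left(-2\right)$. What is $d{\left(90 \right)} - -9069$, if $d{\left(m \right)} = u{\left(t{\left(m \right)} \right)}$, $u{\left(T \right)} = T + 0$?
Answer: $9151$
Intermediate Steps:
$t{\left(K \right)} = -8 + K$ ($t{\left(K \right)} = K - 8 = -8 + K$)
$u{\left(T \right)} = T$
$d{\left(m \right)} = -8 + m$
$d{\left(90 \right)} - -9069 = \left(-8 + 90\right) - -9069 = 82 + 9069 = 9151$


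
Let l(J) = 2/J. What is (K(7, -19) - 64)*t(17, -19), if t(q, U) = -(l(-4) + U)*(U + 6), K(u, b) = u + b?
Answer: 19266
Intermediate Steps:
K(u, b) = b + u
t(q, U) = -(6 + U)*(-1/2 + U) (t(q, U) = -(2/(-4) + U)*(U + 6) = -(2*(-1/4) + U)*(6 + U) = -(-1/2 + U)*(6 + U) = -(6 + U)*(-1/2 + U))
(K(7, -19) - 64)*t(17, -19) = ((-19 + 7) - 64)*(3 - 1*(-19)**2 - 11/2*(-19)) = (-12 - 64)*(3 - 1*361 + 209/2) = -76*(3 - 361 + 209/2) = -76*(-507/2) = 19266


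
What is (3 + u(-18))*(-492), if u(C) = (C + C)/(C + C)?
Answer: -1968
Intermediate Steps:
u(C) = 1 (u(C) = (2*C)/((2*C)) = (2*C)*(1/(2*C)) = 1)
(3 + u(-18))*(-492) = (3 + 1)*(-492) = 4*(-492) = -1968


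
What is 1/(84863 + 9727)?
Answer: 1/94590 ≈ 1.0572e-5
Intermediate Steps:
1/(84863 + 9727) = 1/94590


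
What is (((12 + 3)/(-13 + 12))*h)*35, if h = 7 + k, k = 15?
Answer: -11550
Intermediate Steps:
h = 22 (h = 7 + 15 = 22)
(((12 + 3)/(-13 + 12))*h)*35 = (((12 + 3)/(-13 + 12))*22)*35 = ((15/(-1))*22)*35 = ((15*(-1))*22)*35 = -15*22*35 = -330*35 = -11550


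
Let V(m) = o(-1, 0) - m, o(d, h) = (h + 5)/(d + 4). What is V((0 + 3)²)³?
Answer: -10648/27 ≈ -394.37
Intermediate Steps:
o(d, h) = (5 + h)/(4 + d)
V(m) = 5/3 - m (V(m) = (5 + 0)/(4 - 1) - m = 5/3 - m)
V((0 + 3)²)³ = (5/3 - (0 + 3)²)³ = (5/3 - 1*3²)³ = (5/3 - 1*9)³ = (5/3 - 9)³ = (-22/3)³ = -10648/27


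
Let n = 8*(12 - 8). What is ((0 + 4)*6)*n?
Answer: 768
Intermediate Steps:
n = 32 (n = 8*4 = 32)
((0 + 4)*6)*n = ((0 + 4)*6)*32 = (4*6)*32 = 24*32 = 768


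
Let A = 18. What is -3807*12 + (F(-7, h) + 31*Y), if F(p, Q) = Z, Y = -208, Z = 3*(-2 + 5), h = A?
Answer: -52123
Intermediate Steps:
h = 18
Z = 9 (Z = 3*3 = 9)
F(p, Q) = 9
-3807*12 + (F(-7, h) + 31*Y) = -3807*12 + (9 + 31*(-208)) = -45684 + (9 - 6448) = -45684 - 6439 = -52123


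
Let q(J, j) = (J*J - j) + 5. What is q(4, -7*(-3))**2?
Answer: 0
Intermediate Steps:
q(J, j) = 5 + J**2 - j (q(J, j) = (J**2 - j) + 5 = 5 + J**2 - j)
q(4, -7*(-3))**2 = (5 + 4**2 - (-7)*(-3))**2 = (5 + 16 - 1*21)**2 = (5 + 16 - 21)**2 = 0**2 = 0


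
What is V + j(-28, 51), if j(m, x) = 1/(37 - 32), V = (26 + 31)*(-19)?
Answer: -5414/5 ≈ -1082.8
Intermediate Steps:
V = -1083 (V = 57*(-19) = -1083)
j(m, x) = 1/5
V + j(-28, 51) = -1083 + 1/5 = -5414/5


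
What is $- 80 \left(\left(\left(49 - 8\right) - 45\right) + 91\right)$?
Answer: $-6960$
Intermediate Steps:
$- 80 \left(\left(\left(49 - 8\right) - 45\right) + 91\right) = - 80 \left(\left(41 - 45\right) + 91\right) = - 80 \left(-4 + 91\right) = \left(-80\right) 87 = -6960$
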